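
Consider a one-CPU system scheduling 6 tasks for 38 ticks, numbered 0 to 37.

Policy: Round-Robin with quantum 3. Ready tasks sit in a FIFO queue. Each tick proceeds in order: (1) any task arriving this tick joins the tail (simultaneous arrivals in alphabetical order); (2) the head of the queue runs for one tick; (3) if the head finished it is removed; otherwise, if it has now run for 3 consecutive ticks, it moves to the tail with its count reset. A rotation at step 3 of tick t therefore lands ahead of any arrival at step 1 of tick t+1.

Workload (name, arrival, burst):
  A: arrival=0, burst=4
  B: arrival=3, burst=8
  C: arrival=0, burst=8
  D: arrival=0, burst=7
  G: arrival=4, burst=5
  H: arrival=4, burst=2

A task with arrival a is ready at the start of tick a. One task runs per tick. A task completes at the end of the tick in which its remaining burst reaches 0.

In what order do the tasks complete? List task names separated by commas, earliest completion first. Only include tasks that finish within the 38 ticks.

t=0: queue=[A,C,D] q_used=0 → run A
t=1: queue=[A,C,D] q_used=1 → run A
t=2: queue=[A,C,D] q_used=2 → run A
t=3: queue=[C,D,A,B] q_used=0 → run C
t=4: queue=[C,D,A,B,G,H] q_used=1 → run C
t=5: queue=[C,D,A,B,G,H] q_used=2 → run C
t=6: queue=[D,A,B,G,H,C] q_used=0 → run D
t=7: queue=[D,A,B,G,H,C] q_used=1 → run D
t=8: queue=[D,A,B,G,H,C] q_used=2 → run D
t=9: queue=[A,B,G,H,C,D] q_used=0 → run A
t=10: queue=[B,G,H,C,D] q_used=0 → run B
t=11: queue=[B,G,H,C,D] q_used=1 → run B
t=12: queue=[B,G,H,C,D] q_used=2 → run B
t=13: queue=[G,H,C,D,B] q_used=0 → run G
t=14: queue=[G,H,C,D,B] q_used=1 → run G
t=15: queue=[G,H,C,D,B] q_used=2 → run G
t=16: queue=[H,C,D,B,G] q_used=0 → run H
t=17: queue=[H,C,D,B,G] q_used=1 → run H
t=18: queue=[C,D,B,G] q_used=0 → run C
t=19: queue=[C,D,B,G] q_used=1 → run C
t=20: queue=[C,D,B,G] q_used=2 → run C
t=21: queue=[D,B,G,C] q_used=0 → run D
t=22: queue=[D,B,G,C] q_used=1 → run D
t=23: queue=[D,B,G,C] q_used=2 → run D
t=24: queue=[B,G,C,D] q_used=0 → run B
t=25: queue=[B,G,C,D] q_used=1 → run B
t=26: queue=[B,G,C,D] q_used=2 → run B
t=27: queue=[G,C,D,B] q_used=0 → run G
t=28: queue=[G,C,D,B] q_used=1 → run G
t=29: queue=[C,D,B] q_used=0 → run C
t=30: queue=[C,D,B] q_used=1 → run C
t=31: queue=[D,B] q_used=0 → run D
t=32: queue=[B] q_used=0 → run B
t=33: queue=[B] q_used=1 → run B
t=34: (idle)
t=35: (idle)
t=36: (idle)
t=37: (idle)

completion order = A, H, G, C, D, B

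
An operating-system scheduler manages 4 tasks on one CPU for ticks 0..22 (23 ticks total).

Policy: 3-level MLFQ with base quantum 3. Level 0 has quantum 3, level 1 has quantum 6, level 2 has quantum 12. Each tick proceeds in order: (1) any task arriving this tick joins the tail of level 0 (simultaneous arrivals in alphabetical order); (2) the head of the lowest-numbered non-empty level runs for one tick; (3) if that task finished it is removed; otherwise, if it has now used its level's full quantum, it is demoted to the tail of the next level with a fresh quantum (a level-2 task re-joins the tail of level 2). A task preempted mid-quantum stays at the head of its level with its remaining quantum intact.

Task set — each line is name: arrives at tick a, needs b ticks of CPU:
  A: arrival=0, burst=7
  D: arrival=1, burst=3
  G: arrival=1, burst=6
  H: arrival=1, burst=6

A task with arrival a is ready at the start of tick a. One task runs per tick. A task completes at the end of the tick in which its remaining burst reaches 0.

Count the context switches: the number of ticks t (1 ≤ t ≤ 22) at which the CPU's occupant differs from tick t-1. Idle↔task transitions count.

context switches = 7

t=0: L0/L1/L2 = A/-/- → run A
t=1: L0/L1/L2 = ADGH/-/- → run A
t=2: L0/L1/L2 = ADGH/-/- → run A
t=3: L0/L1/L2 = DGH/A/- → run D
t=4: L0/L1/L2 = DGH/A/- → run D
t=5: L0/L1/L2 = DGH/A/- → run D
t=6: L0/L1/L2 = GH/A/- → run G
t=7: L0/L1/L2 = GH/A/- → run G
t=8: L0/L1/L2 = GH/A/- → run G
t=9: L0/L1/L2 = H/AG/- → run H
t=10: L0/L1/L2 = H/AG/- → run H
t=11: L0/L1/L2 = H/AG/- → run H
t=12: L0/L1/L2 = -/AGH/- → run A
t=13: L0/L1/L2 = -/AGH/- → run A
t=14: L0/L1/L2 = -/AGH/- → run A
t=15: L0/L1/L2 = -/AGH/- → run A
t=16: L0/L1/L2 = -/GH/- → run G
t=17: L0/L1/L2 = -/GH/- → run G
t=18: L0/L1/L2 = -/GH/- → run G
t=19: L0/L1/L2 = -/H/- → run H
t=20: L0/L1/L2 = -/H/- → run H
t=21: L0/L1/L2 = -/H/- → run H
t=22: (idle)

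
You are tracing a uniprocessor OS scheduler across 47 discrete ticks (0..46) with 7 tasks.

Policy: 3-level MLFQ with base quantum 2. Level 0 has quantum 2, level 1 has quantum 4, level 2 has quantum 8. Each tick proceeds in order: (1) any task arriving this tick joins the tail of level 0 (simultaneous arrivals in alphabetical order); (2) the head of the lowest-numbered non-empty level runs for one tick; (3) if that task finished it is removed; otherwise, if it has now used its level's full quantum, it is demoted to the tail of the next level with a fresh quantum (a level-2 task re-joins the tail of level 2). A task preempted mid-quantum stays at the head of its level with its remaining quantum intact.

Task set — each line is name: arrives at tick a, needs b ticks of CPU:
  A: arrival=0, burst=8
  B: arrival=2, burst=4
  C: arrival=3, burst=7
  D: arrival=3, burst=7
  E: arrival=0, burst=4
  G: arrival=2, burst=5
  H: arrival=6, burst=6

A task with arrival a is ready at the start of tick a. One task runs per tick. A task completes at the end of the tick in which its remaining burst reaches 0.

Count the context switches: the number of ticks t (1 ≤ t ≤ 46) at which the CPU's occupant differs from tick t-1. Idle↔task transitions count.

t=0: L0/L1/L2 = AE/-/- → run A
t=1: L0/L1/L2 = AE/-/- → run A
t=2: L0/L1/L2 = EBG/A/- → run E
t=3: L0/L1/L2 = EBGCD/A/- → run E
t=4: L0/L1/L2 = BGCD/AE/- → run B
t=5: L0/L1/L2 = BGCD/AE/- → run B
t=6: L0/L1/L2 = GCDH/AEB/- → run G
t=7: L0/L1/L2 = GCDH/AEB/- → run G
t=8: L0/L1/L2 = CDH/AEBG/- → run C
t=9: L0/L1/L2 = CDH/AEBG/- → run C
t=10: L0/L1/L2 = DH/AEBGC/- → run D
t=11: L0/L1/L2 = DH/AEBGC/- → run D
t=12: L0/L1/L2 = H/AEBGCD/- → run H
t=13: L0/L1/L2 = H/AEBGCD/- → run H
t=14: L0/L1/L2 = -/AEBGCDH/- → run A
t=15: L0/L1/L2 = -/AEBGCDH/- → run A
t=16: L0/L1/L2 = -/AEBGCDH/- → run A
t=17: L0/L1/L2 = -/AEBGCDH/- → run A
t=18: L0/L1/L2 = -/EBGCDH/A → run E
t=19: L0/L1/L2 = -/EBGCDH/A → run E
t=20: L0/L1/L2 = -/BGCDH/A → run B
t=21: L0/L1/L2 = -/BGCDH/A → run B
t=22: L0/L1/L2 = -/GCDH/A → run G
t=23: L0/L1/L2 = -/GCDH/A → run G
t=24: L0/L1/L2 = -/GCDH/A → run G
t=25: L0/L1/L2 = -/CDH/A → run C
t=26: L0/L1/L2 = -/CDH/A → run C
t=27: L0/L1/L2 = -/CDH/A → run C
t=28: L0/L1/L2 = -/CDH/A → run C
t=29: L0/L1/L2 = -/DH/AC → run D
t=30: L0/L1/L2 = -/DH/AC → run D
t=31: L0/L1/L2 = -/DH/AC → run D
t=32: L0/L1/L2 = -/DH/AC → run D
t=33: L0/L1/L2 = -/H/ACD → run H
t=34: L0/L1/L2 = -/H/ACD → run H
t=35: L0/L1/L2 = -/H/ACD → run H
t=36: L0/L1/L2 = -/H/ACD → run H
t=37: L0/L1/L2 = -/-/ACD → run A
t=38: L0/L1/L2 = -/-/ACD → run A
t=39: L0/L1/L2 = -/-/CD → run C
t=40: L0/L1/L2 = -/-/D → run D
t=41: (idle)
t=42: (idle)
t=43: (idle)
t=44: (idle)
t=45: (idle)
t=46: (idle)

context switches = 17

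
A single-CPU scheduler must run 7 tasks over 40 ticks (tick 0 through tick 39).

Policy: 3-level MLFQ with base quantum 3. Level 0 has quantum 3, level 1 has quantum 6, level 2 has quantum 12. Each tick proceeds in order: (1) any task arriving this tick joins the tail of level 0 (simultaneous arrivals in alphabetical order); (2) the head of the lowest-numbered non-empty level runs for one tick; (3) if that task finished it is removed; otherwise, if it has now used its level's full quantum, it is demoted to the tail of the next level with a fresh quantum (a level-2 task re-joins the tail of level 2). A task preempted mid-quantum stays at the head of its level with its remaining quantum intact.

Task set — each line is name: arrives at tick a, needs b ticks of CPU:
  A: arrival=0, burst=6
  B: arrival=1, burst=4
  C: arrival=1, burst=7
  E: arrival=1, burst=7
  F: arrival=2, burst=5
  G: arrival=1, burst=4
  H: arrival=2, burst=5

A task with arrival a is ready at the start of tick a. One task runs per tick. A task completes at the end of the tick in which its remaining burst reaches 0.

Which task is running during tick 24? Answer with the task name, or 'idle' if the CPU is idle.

t=0: L0/L1/L2 = A/-/- → run A
t=1: L0/L1/L2 = ABCEG/-/- → run A
t=2: L0/L1/L2 = ABCEGFH/-/- → run A
t=3: L0/L1/L2 = BCEGFH/A/- → run B
t=4: L0/L1/L2 = BCEGFH/A/- → run B
t=5: L0/L1/L2 = BCEGFH/A/- → run B
t=6: L0/L1/L2 = CEGFH/AB/- → run C
t=7: L0/L1/L2 = CEGFH/AB/- → run C
t=8: L0/L1/L2 = CEGFH/AB/- → run C
t=9: L0/L1/L2 = EGFH/ABC/- → run E
t=10: L0/L1/L2 = EGFH/ABC/- → run E
t=11: L0/L1/L2 = EGFH/ABC/- → run E
t=12: L0/L1/L2 = GFH/ABCE/- → run G
t=13: L0/L1/L2 = GFH/ABCE/- → run G
t=14: L0/L1/L2 = GFH/ABCE/- → run G
t=15: L0/L1/L2 = FH/ABCEG/- → run F
t=16: L0/L1/L2 = FH/ABCEG/- → run F
t=17: L0/L1/L2 = FH/ABCEG/- → run F
t=18: L0/L1/L2 = H/ABCEGF/- → run H
t=19: L0/L1/L2 = H/ABCEGF/- → run H
t=20: L0/L1/L2 = H/ABCEGF/- → run H
t=21: L0/L1/L2 = -/ABCEGFH/- → run A
t=22: L0/L1/L2 = -/ABCEGFH/- → run A
t=23: L0/L1/L2 = -/ABCEGFH/- → run A
t=24: L0/L1/L2 = -/BCEGFH/- → run B
t=25: L0/L1/L2 = -/CEGFH/- → run C
t=26: L0/L1/L2 = -/CEGFH/- → run C
t=27: L0/L1/L2 = -/CEGFH/- → run C
t=28: L0/L1/L2 = -/CEGFH/- → run C
t=29: L0/L1/L2 = -/EGFH/- → run E
t=30: L0/L1/L2 = -/EGFH/- → run E
t=31: L0/L1/L2 = -/EGFH/- → run E
t=32: L0/L1/L2 = -/EGFH/- → run E
t=33: L0/L1/L2 = -/GFH/- → run G
t=34: L0/L1/L2 = -/FH/- → run F
t=35: L0/L1/L2 = -/FH/- → run F
t=36: L0/L1/L2 = -/H/- → run H
t=37: L0/L1/L2 = -/H/- → run H
t=38: (idle)
t=39: (idle)

running at tick 24 = B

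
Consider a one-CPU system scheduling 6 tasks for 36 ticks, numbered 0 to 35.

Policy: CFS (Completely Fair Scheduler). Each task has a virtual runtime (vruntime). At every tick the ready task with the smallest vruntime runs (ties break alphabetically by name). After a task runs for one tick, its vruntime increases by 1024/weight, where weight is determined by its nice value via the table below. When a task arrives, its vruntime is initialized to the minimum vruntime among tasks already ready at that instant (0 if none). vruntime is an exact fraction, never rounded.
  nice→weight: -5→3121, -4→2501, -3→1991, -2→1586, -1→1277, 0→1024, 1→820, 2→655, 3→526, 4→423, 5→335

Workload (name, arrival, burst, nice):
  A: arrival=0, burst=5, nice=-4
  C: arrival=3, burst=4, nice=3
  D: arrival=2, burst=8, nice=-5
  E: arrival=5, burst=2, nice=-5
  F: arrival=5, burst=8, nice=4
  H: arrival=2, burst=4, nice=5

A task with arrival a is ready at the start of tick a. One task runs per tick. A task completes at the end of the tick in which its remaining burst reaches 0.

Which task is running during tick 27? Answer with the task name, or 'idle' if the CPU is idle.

t=0: vr[A=0] → run A
t=1: vr[A=1024/2501] → run A
t=2: vr[A=2048/2501 D=2048/2501 H=2048/2501] → run A
t=3: vr[A=3072/2501 C=2048/2501 D=2048/2501 H=2048/2501] → run C
t=4: vr[A=3072/2501 C=1819136/657763 D=2048/2501 H=2048/2501] → run D
t=5: vr[A=3072/2501 C=1819136/657763 D=8952832/7805621 E=2048/2501 F=2048/2501 H=2048/2501] → run E
t=6: vr[A=3072/2501 C=1819136/657763 D=8952832/7805621 E=8952832/7805621 F=2048/2501 H=2048/2501] → run F
t=7: vr[A=3072/2501 C=1819136/657763 D=8952832/7805621 E=8952832/7805621 F=3427328/1057923 H=2048/2501] → run H
t=8: vr[A=3072/2501 C=1819136/657763 D=8952832/7805621 E=8952832/7805621 F=3427328/1057923 H=3247104/837835] → run D
t=9: vr[A=3072/2501 C=1819136/657763 D=11513856/7805621 E=8952832/7805621 F=3427328/1057923 H=3247104/837835] → run E
t=10: vr[A=3072/2501 C=1819136/657763 D=11513856/7805621 F=3427328/1057923 H=3247104/837835] → run A
t=11: vr[A=4096/2501 C=1819136/657763 D=11513856/7805621 F=3427328/1057923 H=3247104/837835] → run D
t=12: vr[A=4096/2501 C=1819136/657763 D=14074880/7805621 F=3427328/1057923 H=3247104/837835] → run A
t=13: vr[C=1819136/657763 D=14074880/7805621 F=3427328/1057923 H=3247104/837835] → run D
t=14: vr[C=1819136/657763 D=16635904/7805621 F=3427328/1057923 H=3247104/837835] → run D
t=15: vr[C=1819136/657763 D=19196928/7805621 F=3427328/1057923 H=3247104/837835] → run D
t=16: vr[C=1819136/657763 D=21757952/7805621 F=3427328/1057923 H=3247104/837835] → run C
t=17: vr[C=3099648/657763 D=21757952/7805621 F=3427328/1057923 H=3247104/837835] → run D
t=18: vr[C=3099648/657763 D=24318976/7805621 F=3427328/1057923 H=3247104/837835] → run D
t=19: vr[C=3099648/657763 F=3427328/1057923 H=3247104/837835] → run F
t=20: vr[C=3099648/657763 F=5988352/1057923 H=3247104/837835] → run H
t=21: vr[C=3099648/657763 F=5988352/1057923 H=5808128/837835] → run C
t=22: vr[C=4380160/657763 F=5988352/1057923 H=5808128/837835] → run F
t=23: vr[C=4380160/657763 F=2849792/352641 H=5808128/837835] → run C
t=24: vr[F=2849792/352641 H=5808128/837835] → run H
t=25: vr[F=2849792/352641 H=8369152/837835] → run F
t=26: vr[F=11110400/1057923 H=8369152/837835] → run H
t=27: vr[F=11110400/1057923] → run F
t=28: vr[F=13671424/1057923] → run F
t=29: vr[F=5410816/352641] → run F
t=30: vr[F=18793472/1057923] → run F
t=31: (idle)
t=32: (idle)
t=33: (idle)
t=34: (idle)
t=35: (idle)

running at tick 27 = F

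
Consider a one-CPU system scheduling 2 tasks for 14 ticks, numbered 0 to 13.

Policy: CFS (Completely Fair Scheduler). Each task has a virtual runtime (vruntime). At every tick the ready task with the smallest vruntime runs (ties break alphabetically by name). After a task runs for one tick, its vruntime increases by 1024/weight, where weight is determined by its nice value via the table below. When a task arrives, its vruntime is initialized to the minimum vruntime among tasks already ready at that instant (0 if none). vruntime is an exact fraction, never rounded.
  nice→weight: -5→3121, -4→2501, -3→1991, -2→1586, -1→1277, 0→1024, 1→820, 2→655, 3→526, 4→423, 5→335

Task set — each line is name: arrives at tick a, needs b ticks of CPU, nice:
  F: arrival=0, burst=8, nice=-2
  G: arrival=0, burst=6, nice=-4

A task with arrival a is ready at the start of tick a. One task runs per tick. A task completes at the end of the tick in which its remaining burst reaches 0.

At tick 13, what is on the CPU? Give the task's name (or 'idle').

running at tick 13 = F

t=0: vr[F=0 G=0] → run F
t=1: vr[F=512/793 G=0] → run G
t=2: vr[F=512/793 G=1024/2501] → run G
t=3: vr[F=512/793 G=2048/2501] → run F
t=4: vr[F=1024/793 G=2048/2501] → run G
t=5: vr[F=1024/793 G=3072/2501] → run G
t=6: vr[F=1024/793 G=4096/2501] → run F
t=7: vr[F=1536/793 G=4096/2501] → run G
t=8: vr[F=1536/793 G=5120/2501] → run F
t=9: vr[F=2048/793 G=5120/2501] → run G
t=10: vr[F=2048/793] → run F
t=11: vr[F=2560/793] → run F
t=12: vr[F=3072/793] → run F
t=13: vr[F=3584/793] → run F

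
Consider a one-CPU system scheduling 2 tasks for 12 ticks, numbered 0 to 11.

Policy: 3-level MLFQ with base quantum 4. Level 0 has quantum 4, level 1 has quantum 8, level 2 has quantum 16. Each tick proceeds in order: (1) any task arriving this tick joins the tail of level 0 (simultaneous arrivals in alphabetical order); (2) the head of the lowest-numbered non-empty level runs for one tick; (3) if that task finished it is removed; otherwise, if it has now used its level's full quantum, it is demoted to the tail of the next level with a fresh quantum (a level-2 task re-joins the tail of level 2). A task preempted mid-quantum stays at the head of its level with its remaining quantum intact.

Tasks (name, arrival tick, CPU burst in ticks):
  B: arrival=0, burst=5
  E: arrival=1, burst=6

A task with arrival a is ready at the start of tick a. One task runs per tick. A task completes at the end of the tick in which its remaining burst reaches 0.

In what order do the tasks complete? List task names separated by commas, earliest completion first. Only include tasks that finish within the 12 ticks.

t=0: L0/L1/L2 = B/-/- → run B
t=1: L0/L1/L2 = BE/-/- → run B
t=2: L0/L1/L2 = BE/-/- → run B
t=3: L0/L1/L2 = BE/-/- → run B
t=4: L0/L1/L2 = E/B/- → run E
t=5: L0/L1/L2 = E/B/- → run E
t=6: L0/L1/L2 = E/B/- → run E
t=7: L0/L1/L2 = E/B/- → run E
t=8: L0/L1/L2 = -/BE/- → run B
t=9: L0/L1/L2 = -/E/- → run E
t=10: L0/L1/L2 = -/E/- → run E
t=11: (idle)

completion order = B, E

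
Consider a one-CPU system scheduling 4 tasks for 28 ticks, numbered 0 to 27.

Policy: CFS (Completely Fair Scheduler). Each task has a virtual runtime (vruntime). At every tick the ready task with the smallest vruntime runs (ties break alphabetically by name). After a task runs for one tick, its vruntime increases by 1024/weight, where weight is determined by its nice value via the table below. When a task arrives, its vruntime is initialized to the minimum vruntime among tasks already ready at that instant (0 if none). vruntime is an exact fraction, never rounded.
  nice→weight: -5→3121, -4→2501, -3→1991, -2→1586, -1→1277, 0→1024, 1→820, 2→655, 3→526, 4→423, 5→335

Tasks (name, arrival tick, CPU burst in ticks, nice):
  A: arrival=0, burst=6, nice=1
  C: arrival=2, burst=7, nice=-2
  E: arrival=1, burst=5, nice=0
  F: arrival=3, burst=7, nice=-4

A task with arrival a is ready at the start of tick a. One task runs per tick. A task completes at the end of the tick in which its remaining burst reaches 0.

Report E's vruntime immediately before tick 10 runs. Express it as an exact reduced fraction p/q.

vruntime(E, start of tick 10) = 666/205

t=0: vr[A=0] → run A
t=1: vr[A=256/205 E=256/205] → run A
t=2: vr[A=512/205 C=256/205 E=256/205] → run C
t=3: vr[A=512/205 C=307968/162565 E=256/205 F=256/205] → run E
t=4: vr[A=512/205 C=307968/162565 E=461/205 F=256/205] → run F
t=5: vr[A=512/205 C=307968/162565 E=461/205 F=20736/12505] → run F
t=6: vr[A=512/205 C=307968/162565 E=461/205 F=25856/12505] → run C
t=7: vr[A=512/205 C=412928/162565 E=461/205 F=25856/12505] → run F
t=8: vr[A=512/205 C=412928/162565 E=461/205 F=30976/12505] → run E
t=9: vr[A=512/205 C=412928/162565 E=666/205 F=30976/12505] → run F
t=10: vr[A=512/205 C=412928/162565 E=666/205 F=36096/12505] → run A
t=11: vr[A=768/205 C=412928/162565 E=666/205 F=36096/12505] → run C
t=12: vr[A=768/205 C=517888/162565 E=666/205 F=36096/12505] → run F
t=13: vr[A=768/205 C=517888/162565 E=666/205 F=41216/12505] → run C
t=14: vr[A=768/205 C=622848/162565 E=666/205 F=41216/12505] → run E
t=15: vr[A=768/205 C=622848/162565 E=871/205 F=41216/12505] → run F
t=16: vr[A=768/205 C=622848/162565 E=871/205 F=46336/12505] → run F
t=17: vr[A=768/205 C=622848/162565 E=871/205] → run A
t=18: vr[A=1024/205 C=622848/162565 E=871/205] → run C
t=19: vr[A=1024/205 C=727808/162565 E=871/205] → run E
t=20: vr[A=1024/205 C=727808/162565 E=1076/205] → run C
t=21: vr[A=1024/205 C=832768/162565 E=1076/205] → run A
t=22: vr[A=256/41 C=832768/162565 E=1076/205] → run C
t=23: vr[A=256/41 E=1076/205] → run E
t=24: vr[A=256/41] → run A
t=25: (idle)
t=26: (idle)
t=27: (idle)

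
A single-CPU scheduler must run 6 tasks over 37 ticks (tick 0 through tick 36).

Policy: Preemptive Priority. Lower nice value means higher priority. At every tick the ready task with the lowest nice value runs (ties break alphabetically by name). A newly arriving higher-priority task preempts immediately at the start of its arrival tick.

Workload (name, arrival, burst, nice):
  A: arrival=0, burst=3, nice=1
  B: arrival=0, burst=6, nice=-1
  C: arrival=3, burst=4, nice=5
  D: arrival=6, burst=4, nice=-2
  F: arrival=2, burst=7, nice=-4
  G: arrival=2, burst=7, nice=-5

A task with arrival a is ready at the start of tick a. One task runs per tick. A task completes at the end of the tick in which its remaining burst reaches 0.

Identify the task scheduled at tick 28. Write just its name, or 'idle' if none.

t=0: ready={A,B} → run B
t=1: ready={A,B} → run B
t=2: ready={A,B,F,G} → run G
t=3: ready={A,B,C,F,G} → run G
t=4: ready={A,B,C,F,G} → run G
t=5: ready={A,B,C,F,G} → run G
t=6: ready={A,B,C,D,F,G} → run G
t=7: ready={A,B,C,D,F,G} → run G
t=8: ready={A,B,C,D,F,G} → run G
t=9: ready={A,B,C,D,F} → run F
t=10: ready={A,B,C,D,F} → run F
t=11: ready={A,B,C,D,F} → run F
t=12: ready={A,B,C,D,F} → run F
t=13: ready={A,B,C,D,F} → run F
t=14: ready={A,B,C,D,F} → run F
t=15: ready={A,B,C,D,F} → run F
t=16: ready={A,B,C,D} → run D
t=17: ready={A,B,C,D} → run D
t=18: ready={A,B,C,D} → run D
t=19: ready={A,B,C,D} → run D
t=20: ready={A,B,C} → run B
t=21: ready={A,B,C} → run B
t=22: ready={A,B,C} → run B
t=23: ready={A,B,C} → run B
t=24: ready={A,C} → run A
t=25: ready={A,C} → run A
t=26: ready={A,C} → run A
t=27: ready={C} → run C
t=28: ready={C} → run C
t=29: ready={C} → run C
t=30: ready={C} → run C
t=31: (idle)
t=32: (idle)
t=33: (idle)
t=34: (idle)
t=35: (idle)
t=36: (idle)

running at tick 28 = C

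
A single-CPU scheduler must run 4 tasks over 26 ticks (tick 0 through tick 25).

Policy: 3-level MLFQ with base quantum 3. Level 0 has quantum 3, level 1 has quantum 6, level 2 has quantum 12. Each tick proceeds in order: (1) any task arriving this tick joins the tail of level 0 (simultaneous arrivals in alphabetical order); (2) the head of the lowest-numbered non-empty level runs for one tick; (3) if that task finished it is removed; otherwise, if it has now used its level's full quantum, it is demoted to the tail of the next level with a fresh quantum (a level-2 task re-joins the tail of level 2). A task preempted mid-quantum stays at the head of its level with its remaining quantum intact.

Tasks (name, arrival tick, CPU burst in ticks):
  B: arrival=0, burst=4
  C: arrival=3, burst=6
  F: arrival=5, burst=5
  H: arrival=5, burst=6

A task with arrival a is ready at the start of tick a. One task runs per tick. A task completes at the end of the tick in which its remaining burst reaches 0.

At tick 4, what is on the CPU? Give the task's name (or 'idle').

t=0: L0/L1/L2 = B/-/- → run B
t=1: L0/L1/L2 = B/-/- → run B
t=2: L0/L1/L2 = B/-/- → run B
t=3: L0/L1/L2 = C/B/- → run C
t=4: L0/L1/L2 = C/B/- → run C
t=5: L0/L1/L2 = CFH/B/- → run C
t=6: L0/L1/L2 = FH/BC/- → run F
t=7: L0/L1/L2 = FH/BC/- → run F
t=8: L0/L1/L2 = FH/BC/- → run F
t=9: L0/L1/L2 = H/BCF/- → run H
t=10: L0/L1/L2 = H/BCF/- → run H
t=11: L0/L1/L2 = H/BCF/- → run H
t=12: L0/L1/L2 = -/BCFH/- → run B
t=13: L0/L1/L2 = -/CFH/- → run C
t=14: L0/L1/L2 = -/CFH/- → run C
t=15: L0/L1/L2 = -/CFH/- → run C
t=16: L0/L1/L2 = -/FH/- → run F
t=17: L0/L1/L2 = -/FH/- → run F
t=18: L0/L1/L2 = -/H/- → run H
t=19: L0/L1/L2 = -/H/- → run H
t=20: L0/L1/L2 = -/H/- → run H
t=21: (idle)
t=22: (idle)
t=23: (idle)
t=24: (idle)
t=25: (idle)

running at tick 4 = C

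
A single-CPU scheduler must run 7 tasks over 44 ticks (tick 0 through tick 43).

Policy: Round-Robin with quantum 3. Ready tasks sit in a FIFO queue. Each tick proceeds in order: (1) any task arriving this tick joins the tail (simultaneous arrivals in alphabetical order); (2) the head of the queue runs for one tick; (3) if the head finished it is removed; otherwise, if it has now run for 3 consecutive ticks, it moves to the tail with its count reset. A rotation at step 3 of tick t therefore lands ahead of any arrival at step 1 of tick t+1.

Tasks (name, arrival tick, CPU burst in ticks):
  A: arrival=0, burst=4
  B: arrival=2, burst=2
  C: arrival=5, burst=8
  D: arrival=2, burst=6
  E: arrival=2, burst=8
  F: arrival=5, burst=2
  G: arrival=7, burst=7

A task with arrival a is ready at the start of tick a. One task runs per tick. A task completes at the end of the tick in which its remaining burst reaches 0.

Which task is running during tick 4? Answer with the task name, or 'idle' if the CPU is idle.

t=0: queue=[A] q_used=0 → run A
t=1: queue=[A] q_used=1 → run A
t=2: queue=[A,B,D,E] q_used=2 → run A
t=3: queue=[B,D,E,A] q_used=0 → run B
t=4: queue=[B,D,E,A] q_used=1 → run B
t=5: queue=[D,E,A,C,F] q_used=0 → run D
t=6: queue=[D,E,A,C,F] q_used=1 → run D
t=7: queue=[D,E,A,C,F,G] q_used=2 → run D
t=8: queue=[E,A,C,F,G,D] q_used=0 → run E
t=9: queue=[E,A,C,F,G,D] q_used=1 → run E
t=10: queue=[E,A,C,F,G,D] q_used=2 → run E
t=11: queue=[A,C,F,G,D,E] q_used=0 → run A
t=12: queue=[C,F,G,D,E] q_used=0 → run C
t=13: queue=[C,F,G,D,E] q_used=1 → run C
t=14: queue=[C,F,G,D,E] q_used=2 → run C
t=15: queue=[F,G,D,E,C] q_used=0 → run F
t=16: queue=[F,G,D,E,C] q_used=1 → run F
t=17: queue=[G,D,E,C] q_used=0 → run G
t=18: queue=[G,D,E,C] q_used=1 → run G
t=19: queue=[G,D,E,C] q_used=2 → run G
t=20: queue=[D,E,C,G] q_used=0 → run D
t=21: queue=[D,E,C,G] q_used=1 → run D
t=22: queue=[D,E,C,G] q_used=2 → run D
t=23: queue=[E,C,G] q_used=0 → run E
t=24: queue=[E,C,G] q_used=1 → run E
t=25: queue=[E,C,G] q_used=2 → run E
t=26: queue=[C,G,E] q_used=0 → run C
t=27: queue=[C,G,E] q_used=1 → run C
t=28: queue=[C,G,E] q_used=2 → run C
t=29: queue=[G,E,C] q_used=0 → run G
t=30: queue=[G,E,C] q_used=1 → run G
t=31: queue=[G,E,C] q_used=2 → run G
t=32: queue=[E,C,G] q_used=0 → run E
t=33: queue=[E,C,G] q_used=1 → run E
t=34: queue=[C,G] q_used=0 → run C
t=35: queue=[C,G] q_used=1 → run C
t=36: queue=[G] q_used=0 → run G
t=37: (idle)
t=38: (idle)
t=39: (idle)
t=40: (idle)
t=41: (idle)
t=42: (idle)
t=43: (idle)

running at tick 4 = B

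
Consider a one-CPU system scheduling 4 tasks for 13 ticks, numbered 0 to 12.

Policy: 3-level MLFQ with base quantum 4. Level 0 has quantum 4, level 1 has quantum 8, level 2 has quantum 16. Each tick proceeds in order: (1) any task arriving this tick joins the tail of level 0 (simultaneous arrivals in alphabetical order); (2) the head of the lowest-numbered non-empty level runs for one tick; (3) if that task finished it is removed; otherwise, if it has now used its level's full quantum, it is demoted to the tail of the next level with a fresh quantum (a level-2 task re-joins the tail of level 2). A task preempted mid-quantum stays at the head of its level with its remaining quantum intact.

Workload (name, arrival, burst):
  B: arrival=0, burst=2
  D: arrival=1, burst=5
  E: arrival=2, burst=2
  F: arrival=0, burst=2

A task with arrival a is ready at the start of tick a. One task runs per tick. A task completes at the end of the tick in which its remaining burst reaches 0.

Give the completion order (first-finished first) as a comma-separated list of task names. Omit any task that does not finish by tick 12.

t=0: L0/L1/L2 = BF/-/- → run B
t=1: L0/L1/L2 = BFD/-/- → run B
t=2: L0/L1/L2 = FDE/-/- → run F
t=3: L0/L1/L2 = FDE/-/- → run F
t=4: L0/L1/L2 = DE/-/- → run D
t=5: L0/L1/L2 = DE/-/- → run D
t=6: L0/L1/L2 = DE/-/- → run D
t=7: L0/L1/L2 = DE/-/- → run D
t=8: L0/L1/L2 = E/D/- → run E
t=9: L0/L1/L2 = E/D/- → run E
t=10: L0/L1/L2 = -/D/- → run D
t=11: (idle)
t=12: (idle)

completion order = B, F, E, D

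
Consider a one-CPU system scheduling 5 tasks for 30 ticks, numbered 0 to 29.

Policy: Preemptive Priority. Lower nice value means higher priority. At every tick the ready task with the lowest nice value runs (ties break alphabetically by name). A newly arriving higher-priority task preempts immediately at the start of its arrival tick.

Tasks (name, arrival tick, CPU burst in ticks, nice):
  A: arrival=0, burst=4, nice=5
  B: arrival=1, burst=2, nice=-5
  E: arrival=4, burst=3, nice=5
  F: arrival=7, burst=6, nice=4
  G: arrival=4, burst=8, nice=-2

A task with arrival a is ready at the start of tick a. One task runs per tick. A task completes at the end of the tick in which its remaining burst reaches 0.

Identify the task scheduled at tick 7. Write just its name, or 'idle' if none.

running at tick 7 = G

t=0: ready={A} → run A
t=1: ready={A,B} → run B
t=2: ready={A,B} → run B
t=3: ready={A} → run A
t=4: ready={A,E,G} → run G
t=5: ready={A,E,G} → run G
t=6: ready={A,E,G} → run G
t=7: ready={A,E,F,G} → run G
t=8: ready={A,E,F,G} → run G
t=9: ready={A,E,F,G} → run G
t=10: ready={A,E,F,G} → run G
t=11: ready={A,E,F,G} → run G
t=12: ready={A,E,F} → run F
t=13: ready={A,E,F} → run F
t=14: ready={A,E,F} → run F
t=15: ready={A,E,F} → run F
t=16: ready={A,E,F} → run F
t=17: ready={A,E,F} → run F
t=18: ready={A,E} → run A
t=19: ready={A,E} → run A
t=20: ready={E} → run E
t=21: ready={E} → run E
t=22: ready={E} → run E
t=23: (idle)
t=24: (idle)
t=25: (idle)
t=26: (idle)
t=27: (idle)
t=28: (idle)
t=29: (idle)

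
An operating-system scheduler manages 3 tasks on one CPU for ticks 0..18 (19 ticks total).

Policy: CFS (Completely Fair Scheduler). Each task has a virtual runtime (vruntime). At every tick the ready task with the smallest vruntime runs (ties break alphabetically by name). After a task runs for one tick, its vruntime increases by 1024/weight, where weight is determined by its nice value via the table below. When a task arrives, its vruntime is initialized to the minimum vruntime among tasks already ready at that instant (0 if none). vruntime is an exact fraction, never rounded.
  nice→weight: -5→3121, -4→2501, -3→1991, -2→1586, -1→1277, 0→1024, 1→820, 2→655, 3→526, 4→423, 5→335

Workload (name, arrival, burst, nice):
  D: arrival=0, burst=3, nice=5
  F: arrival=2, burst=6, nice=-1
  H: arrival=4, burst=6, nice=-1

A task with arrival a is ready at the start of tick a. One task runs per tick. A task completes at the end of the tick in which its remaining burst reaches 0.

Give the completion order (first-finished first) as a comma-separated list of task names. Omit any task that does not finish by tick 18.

completion order = D, F, H

t=0: vr[D=0] → run D
t=1: vr[D=1024/335] → run D
t=2: vr[D=2048/335 F=2048/335] → run D
t=3: vr[F=2048/335] → run F
t=4: vr[F=2958336/427795 H=2958336/427795] → run F
t=5: vr[F=3301376/427795 H=2958336/427795] → run H
t=6: vr[F=3301376/427795 H=3301376/427795] → run F
t=7: vr[F=3644416/427795 H=3301376/427795] → run H
t=8: vr[F=3644416/427795 H=3644416/427795] → run F
t=9: vr[F=3987456/427795 H=3644416/427795] → run H
t=10: vr[F=3987456/427795 H=3987456/427795] → run F
t=11: vr[F=4330496/427795 H=3987456/427795] → run H
t=12: vr[F=4330496/427795 H=4330496/427795] → run F
t=13: vr[H=4330496/427795] → run H
t=14: vr[H=4673536/427795] → run H
t=15: (idle)
t=16: (idle)
t=17: (idle)
t=18: (idle)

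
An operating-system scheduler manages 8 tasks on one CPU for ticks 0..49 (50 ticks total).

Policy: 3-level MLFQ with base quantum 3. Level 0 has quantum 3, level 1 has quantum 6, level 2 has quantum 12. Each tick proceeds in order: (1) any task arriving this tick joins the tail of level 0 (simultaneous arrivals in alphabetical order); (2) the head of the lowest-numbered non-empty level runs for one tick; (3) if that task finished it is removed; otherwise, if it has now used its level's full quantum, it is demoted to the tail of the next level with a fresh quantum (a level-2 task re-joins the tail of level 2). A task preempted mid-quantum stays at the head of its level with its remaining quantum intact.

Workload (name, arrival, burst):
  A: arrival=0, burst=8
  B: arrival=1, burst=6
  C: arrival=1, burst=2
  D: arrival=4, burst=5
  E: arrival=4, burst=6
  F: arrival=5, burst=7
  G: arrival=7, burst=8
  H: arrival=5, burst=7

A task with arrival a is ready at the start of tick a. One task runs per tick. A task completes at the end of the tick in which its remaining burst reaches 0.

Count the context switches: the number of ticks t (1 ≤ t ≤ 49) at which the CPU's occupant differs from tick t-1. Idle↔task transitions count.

context switches = 15

t=0: L0/L1/L2 = A/-/- → run A
t=1: L0/L1/L2 = ABC/-/- → run A
t=2: L0/L1/L2 = ABC/-/- → run A
t=3: L0/L1/L2 = BC/A/- → run B
t=4: L0/L1/L2 = BCDE/A/- → run B
t=5: L0/L1/L2 = BCDEFH/A/- → run B
t=6: L0/L1/L2 = CDEFH/AB/- → run C
t=7: L0/L1/L2 = CDEFHG/AB/- → run C
t=8: L0/L1/L2 = DEFHG/AB/- → run D
t=9: L0/L1/L2 = DEFHG/AB/- → run D
t=10: L0/L1/L2 = DEFHG/AB/- → run D
t=11: L0/L1/L2 = EFHG/ABD/- → run E
t=12: L0/L1/L2 = EFHG/ABD/- → run E
t=13: L0/L1/L2 = EFHG/ABD/- → run E
t=14: L0/L1/L2 = FHG/ABDE/- → run F
t=15: L0/L1/L2 = FHG/ABDE/- → run F
t=16: L0/L1/L2 = FHG/ABDE/- → run F
t=17: L0/L1/L2 = HG/ABDEF/- → run H
t=18: L0/L1/L2 = HG/ABDEF/- → run H
t=19: L0/L1/L2 = HG/ABDEF/- → run H
t=20: L0/L1/L2 = G/ABDEFH/- → run G
t=21: L0/L1/L2 = G/ABDEFH/- → run G
t=22: L0/L1/L2 = G/ABDEFH/- → run G
t=23: L0/L1/L2 = -/ABDEFHG/- → run A
t=24: L0/L1/L2 = -/ABDEFHG/- → run A
t=25: L0/L1/L2 = -/ABDEFHG/- → run A
t=26: L0/L1/L2 = -/ABDEFHG/- → run A
t=27: L0/L1/L2 = -/ABDEFHG/- → run A
t=28: L0/L1/L2 = -/BDEFHG/- → run B
t=29: L0/L1/L2 = -/BDEFHG/- → run B
t=30: L0/L1/L2 = -/BDEFHG/- → run B
t=31: L0/L1/L2 = -/DEFHG/- → run D
t=32: L0/L1/L2 = -/DEFHG/- → run D
t=33: L0/L1/L2 = -/EFHG/- → run E
t=34: L0/L1/L2 = -/EFHG/- → run E
t=35: L0/L1/L2 = -/EFHG/- → run E
t=36: L0/L1/L2 = -/FHG/- → run F
t=37: L0/L1/L2 = -/FHG/- → run F
t=38: L0/L1/L2 = -/FHG/- → run F
t=39: L0/L1/L2 = -/FHG/- → run F
t=40: L0/L1/L2 = -/HG/- → run H
t=41: L0/L1/L2 = -/HG/- → run H
t=42: L0/L1/L2 = -/HG/- → run H
t=43: L0/L1/L2 = -/HG/- → run H
t=44: L0/L1/L2 = -/G/- → run G
t=45: L0/L1/L2 = -/G/- → run G
t=46: L0/L1/L2 = -/G/- → run G
t=47: L0/L1/L2 = -/G/- → run G
t=48: L0/L1/L2 = -/G/- → run G
t=49: (idle)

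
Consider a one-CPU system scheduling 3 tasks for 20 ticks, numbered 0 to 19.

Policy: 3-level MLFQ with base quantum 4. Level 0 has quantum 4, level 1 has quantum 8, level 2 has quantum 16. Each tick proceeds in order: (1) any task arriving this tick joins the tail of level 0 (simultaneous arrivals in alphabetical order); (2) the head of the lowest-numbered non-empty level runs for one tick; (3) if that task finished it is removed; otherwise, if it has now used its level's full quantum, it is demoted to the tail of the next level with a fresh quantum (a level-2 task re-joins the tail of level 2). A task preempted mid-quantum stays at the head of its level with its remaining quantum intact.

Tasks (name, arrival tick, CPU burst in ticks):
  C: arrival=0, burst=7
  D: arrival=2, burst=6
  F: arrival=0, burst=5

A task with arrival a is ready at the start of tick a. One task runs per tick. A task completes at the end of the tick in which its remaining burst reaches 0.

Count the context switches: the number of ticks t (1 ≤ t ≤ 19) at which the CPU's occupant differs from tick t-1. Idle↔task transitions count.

context switches = 6

t=0: L0/L1/L2 = CF/-/- → run C
t=1: L0/L1/L2 = CF/-/- → run C
t=2: L0/L1/L2 = CFD/-/- → run C
t=3: L0/L1/L2 = CFD/-/- → run C
t=4: L0/L1/L2 = FD/C/- → run F
t=5: L0/L1/L2 = FD/C/- → run F
t=6: L0/L1/L2 = FD/C/- → run F
t=7: L0/L1/L2 = FD/C/- → run F
t=8: L0/L1/L2 = D/CF/- → run D
t=9: L0/L1/L2 = D/CF/- → run D
t=10: L0/L1/L2 = D/CF/- → run D
t=11: L0/L1/L2 = D/CF/- → run D
t=12: L0/L1/L2 = -/CFD/- → run C
t=13: L0/L1/L2 = -/CFD/- → run C
t=14: L0/L1/L2 = -/CFD/- → run C
t=15: L0/L1/L2 = -/FD/- → run F
t=16: L0/L1/L2 = -/D/- → run D
t=17: L0/L1/L2 = -/D/- → run D
t=18: (idle)
t=19: (idle)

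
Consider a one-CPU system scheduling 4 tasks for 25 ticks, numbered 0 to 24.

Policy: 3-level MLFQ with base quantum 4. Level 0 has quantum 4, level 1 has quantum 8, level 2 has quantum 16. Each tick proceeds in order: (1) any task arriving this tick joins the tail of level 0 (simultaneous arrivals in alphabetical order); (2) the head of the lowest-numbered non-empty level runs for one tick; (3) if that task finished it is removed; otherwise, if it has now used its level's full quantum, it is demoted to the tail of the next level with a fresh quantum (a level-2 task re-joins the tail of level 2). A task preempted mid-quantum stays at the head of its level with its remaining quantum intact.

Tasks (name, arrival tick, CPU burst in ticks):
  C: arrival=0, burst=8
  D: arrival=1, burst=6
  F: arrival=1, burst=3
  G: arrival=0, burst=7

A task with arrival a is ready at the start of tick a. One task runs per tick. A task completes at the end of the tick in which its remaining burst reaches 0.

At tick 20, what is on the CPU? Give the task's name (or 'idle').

t=0: L0/L1/L2 = CG/-/- → run C
t=1: L0/L1/L2 = CGDF/-/- → run C
t=2: L0/L1/L2 = CGDF/-/- → run C
t=3: L0/L1/L2 = CGDF/-/- → run C
t=4: L0/L1/L2 = GDF/C/- → run G
t=5: L0/L1/L2 = GDF/C/- → run G
t=6: L0/L1/L2 = GDF/C/- → run G
t=7: L0/L1/L2 = GDF/C/- → run G
t=8: L0/L1/L2 = DF/CG/- → run D
t=9: L0/L1/L2 = DF/CG/- → run D
t=10: L0/L1/L2 = DF/CG/- → run D
t=11: L0/L1/L2 = DF/CG/- → run D
t=12: L0/L1/L2 = F/CGD/- → run F
t=13: L0/L1/L2 = F/CGD/- → run F
t=14: L0/L1/L2 = F/CGD/- → run F
t=15: L0/L1/L2 = -/CGD/- → run C
t=16: L0/L1/L2 = -/CGD/- → run C
t=17: L0/L1/L2 = -/CGD/- → run C
t=18: L0/L1/L2 = -/CGD/- → run C
t=19: L0/L1/L2 = -/GD/- → run G
t=20: L0/L1/L2 = -/GD/- → run G
t=21: L0/L1/L2 = -/GD/- → run G
t=22: L0/L1/L2 = -/D/- → run D
t=23: L0/L1/L2 = -/D/- → run D
t=24: (idle)

running at tick 20 = G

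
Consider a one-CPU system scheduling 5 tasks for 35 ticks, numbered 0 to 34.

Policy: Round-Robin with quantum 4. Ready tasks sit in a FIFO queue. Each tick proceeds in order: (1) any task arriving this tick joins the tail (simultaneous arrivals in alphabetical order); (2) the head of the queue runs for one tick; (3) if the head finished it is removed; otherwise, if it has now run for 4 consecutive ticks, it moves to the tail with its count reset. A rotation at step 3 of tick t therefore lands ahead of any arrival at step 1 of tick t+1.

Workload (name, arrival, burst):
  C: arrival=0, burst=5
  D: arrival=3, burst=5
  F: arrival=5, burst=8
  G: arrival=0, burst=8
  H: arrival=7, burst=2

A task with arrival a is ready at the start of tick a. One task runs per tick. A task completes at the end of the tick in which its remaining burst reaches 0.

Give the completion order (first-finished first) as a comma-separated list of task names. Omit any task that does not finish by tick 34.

t=0: queue=[C,G] q_used=0 → run C
t=1: queue=[C,G] q_used=1 → run C
t=2: queue=[C,G] q_used=2 → run C
t=3: queue=[C,G,D] q_used=3 → run C
t=4: queue=[G,D,C] q_used=0 → run G
t=5: queue=[G,D,C,F] q_used=1 → run G
t=6: queue=[G,D,C,F] q_used=2 → run G
t=7: queue=[G,D,C,F,H] q_used=3 → run G
t=8: queue=[D,C,F,H,G] q_used=0 → run D
t=9: queue=[D,C,F,H,G] q_used=1 → run D
t=10: queue=[D,C,F,H,G] q_used=2 → run D
t=11: queue=[D,C,F,H,G] q_used=3 → run D
t=12: queue=[C,F,H,G,D] q_used=0 → run C
t=13: queue=[F,H,G,D] q_used=0 → run F
t=14: queue=[F,H,G,D] q_used=1 → run F
t=15: queue=[F,H,G,D] q_used=2 → run F
t=16: queue=[F,H,G,D] q_used=3 → run F
t=17: queue=[H,G,D,F] q_used=0 → run H
t=18: queue=[H,G,D,F] q_used=1 → run H
t=19: queue=[G,D,F] q_used=0 → run G
t=20: queue=[G,D,F] q_used=1 → run G
t=21: queue=[G,D,F] q_used=2 → run G
t=22: queue=[G,D,F] q_used=3 → run G
t=23: queue=[D,F] q_used=0 → run D
t=24: queue=[F] q_used=0 → run F
t=25: queue=[F] q_used=1 → run F
t=26: queue=[F] q_used=2 → run F
t=27: queue=[F] q_used=3 → run F
t=28: (idle)
t=29: (idle)
t=30: (idle)
t=31: (idle)
t=32: (idle)
t=33: (idle)
t=34: (idle)

completion order = C, H, G, D, F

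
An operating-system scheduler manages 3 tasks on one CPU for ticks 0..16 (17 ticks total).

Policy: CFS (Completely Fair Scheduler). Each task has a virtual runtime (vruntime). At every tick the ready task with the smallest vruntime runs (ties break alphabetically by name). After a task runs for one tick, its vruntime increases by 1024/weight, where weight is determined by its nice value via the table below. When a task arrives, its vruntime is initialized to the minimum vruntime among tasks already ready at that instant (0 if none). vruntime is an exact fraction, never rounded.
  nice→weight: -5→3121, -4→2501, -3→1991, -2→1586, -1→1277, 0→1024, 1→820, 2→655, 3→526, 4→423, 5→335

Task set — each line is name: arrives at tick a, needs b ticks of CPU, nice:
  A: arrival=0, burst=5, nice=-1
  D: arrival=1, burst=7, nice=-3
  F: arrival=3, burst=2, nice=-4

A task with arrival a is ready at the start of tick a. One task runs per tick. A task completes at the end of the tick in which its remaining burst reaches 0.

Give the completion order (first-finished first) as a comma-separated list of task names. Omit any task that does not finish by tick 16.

t=0: vr[A=0] → run A
t=1: vr[A=1024/1277 D=1024/1277] → run A
t=2: vr[A=2048/1277 D=1024/1277] → run D
t=3: vr[A=2048/1277 D=3346432/2542507 F=3346432/2542507] → run D
t=4: vr[A=2048/1277 D=4654080/2542507 F=3346432/2542507] → run F
t=5: vr[A=2048/1277 D=4654080/2542507 F=10972953600/6358810007] → run A
t=6: vr[A=3072/1277 D=4654080/2542507 F=10972953600/6358810007] → run F
t=7: vr[A=3072/1277 D=4654080/2542507] → run D
t=8: vr[A=3072/1277 D=5961728/2542507] → run D
t=9: vr[A=3072/1277 D=7269376/2542507] → run A
t=10: vr[A=4096/1277 D=7269376/2542507] → run D
t=11: vr[A=4096/1277 D=8577024/2542507] → run A
t=12: vr[D=8577024/2542507] → run D
t=13: vr[D=9884672/2542507] → run D
t=14: (idle)
t=15: (idle)
t=16: (idle)

completion order = F, A, D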